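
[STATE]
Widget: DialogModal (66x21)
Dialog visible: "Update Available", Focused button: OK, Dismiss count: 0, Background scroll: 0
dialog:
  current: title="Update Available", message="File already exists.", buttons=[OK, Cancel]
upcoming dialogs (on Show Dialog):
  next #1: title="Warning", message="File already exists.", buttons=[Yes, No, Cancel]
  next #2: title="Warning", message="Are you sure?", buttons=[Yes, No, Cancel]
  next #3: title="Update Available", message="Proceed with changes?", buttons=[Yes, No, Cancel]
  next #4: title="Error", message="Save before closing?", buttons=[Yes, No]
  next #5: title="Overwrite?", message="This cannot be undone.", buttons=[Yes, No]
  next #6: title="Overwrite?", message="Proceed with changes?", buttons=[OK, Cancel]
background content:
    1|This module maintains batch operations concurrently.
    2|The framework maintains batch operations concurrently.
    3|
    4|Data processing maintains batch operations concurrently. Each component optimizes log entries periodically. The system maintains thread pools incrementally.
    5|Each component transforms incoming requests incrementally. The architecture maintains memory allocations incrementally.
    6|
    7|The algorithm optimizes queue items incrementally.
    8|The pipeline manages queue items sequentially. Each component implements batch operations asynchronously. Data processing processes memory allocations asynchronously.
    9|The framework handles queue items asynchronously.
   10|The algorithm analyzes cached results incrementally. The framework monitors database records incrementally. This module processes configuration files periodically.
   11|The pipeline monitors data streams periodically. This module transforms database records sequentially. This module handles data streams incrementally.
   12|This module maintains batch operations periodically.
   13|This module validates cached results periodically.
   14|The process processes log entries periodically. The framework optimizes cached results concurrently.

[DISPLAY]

This module maintains batch operations concurrently.              
The framework maintains batch operations concurrently.            
                                                                  
Data processing maintains batch operations concurrently. Each comp
Each component transforms incoming requests incrementally. The arc
                                                                  
The algorithm optimizes queue items incrementally.                
The pipeline manages queue items sequentially. Each component impl
The framework handles┌──────────────────────┐sly.                 
The algorithm analyze│   Update Available   │ntally. The framework
The pipeline monitors│ File already exists. │ly. This module trans
This module maintains│    [OK]  Cancel      │ically.              
This module validates└──────────────────────┘ally.                
The process processes log entries periodically. The framework opti
                                                                  
                                                                  
                                                                  
                                                                  
                                                                  
                                                                  
                                                                  


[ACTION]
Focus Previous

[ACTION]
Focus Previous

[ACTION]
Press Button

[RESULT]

This module maintains batch operations concurrently.              
The framework maintains batch operations concurrently.            
                                                                  
Data processing maintains batch operations concurrently. Each comp
Each component transforms incoming requests incrementally. The arc
                                                                  
The algorithm optimizes queue items incrementally.                
The pipeline manages queue items sequentially. Each component impl
The framework handles queue items asynchronously.                 
The algorithm analyzes cached results incrementally. The framework
The pipeline monitors data streams periodically. This module trans
This module maintains batch operations periodically.              
This module validates cached results periodically.                
The process processes log entries periodically. The framework opti
                                                                  
                                                                  
                                                                  
                                                                  
                                                                  
                                                                  
                                                                  


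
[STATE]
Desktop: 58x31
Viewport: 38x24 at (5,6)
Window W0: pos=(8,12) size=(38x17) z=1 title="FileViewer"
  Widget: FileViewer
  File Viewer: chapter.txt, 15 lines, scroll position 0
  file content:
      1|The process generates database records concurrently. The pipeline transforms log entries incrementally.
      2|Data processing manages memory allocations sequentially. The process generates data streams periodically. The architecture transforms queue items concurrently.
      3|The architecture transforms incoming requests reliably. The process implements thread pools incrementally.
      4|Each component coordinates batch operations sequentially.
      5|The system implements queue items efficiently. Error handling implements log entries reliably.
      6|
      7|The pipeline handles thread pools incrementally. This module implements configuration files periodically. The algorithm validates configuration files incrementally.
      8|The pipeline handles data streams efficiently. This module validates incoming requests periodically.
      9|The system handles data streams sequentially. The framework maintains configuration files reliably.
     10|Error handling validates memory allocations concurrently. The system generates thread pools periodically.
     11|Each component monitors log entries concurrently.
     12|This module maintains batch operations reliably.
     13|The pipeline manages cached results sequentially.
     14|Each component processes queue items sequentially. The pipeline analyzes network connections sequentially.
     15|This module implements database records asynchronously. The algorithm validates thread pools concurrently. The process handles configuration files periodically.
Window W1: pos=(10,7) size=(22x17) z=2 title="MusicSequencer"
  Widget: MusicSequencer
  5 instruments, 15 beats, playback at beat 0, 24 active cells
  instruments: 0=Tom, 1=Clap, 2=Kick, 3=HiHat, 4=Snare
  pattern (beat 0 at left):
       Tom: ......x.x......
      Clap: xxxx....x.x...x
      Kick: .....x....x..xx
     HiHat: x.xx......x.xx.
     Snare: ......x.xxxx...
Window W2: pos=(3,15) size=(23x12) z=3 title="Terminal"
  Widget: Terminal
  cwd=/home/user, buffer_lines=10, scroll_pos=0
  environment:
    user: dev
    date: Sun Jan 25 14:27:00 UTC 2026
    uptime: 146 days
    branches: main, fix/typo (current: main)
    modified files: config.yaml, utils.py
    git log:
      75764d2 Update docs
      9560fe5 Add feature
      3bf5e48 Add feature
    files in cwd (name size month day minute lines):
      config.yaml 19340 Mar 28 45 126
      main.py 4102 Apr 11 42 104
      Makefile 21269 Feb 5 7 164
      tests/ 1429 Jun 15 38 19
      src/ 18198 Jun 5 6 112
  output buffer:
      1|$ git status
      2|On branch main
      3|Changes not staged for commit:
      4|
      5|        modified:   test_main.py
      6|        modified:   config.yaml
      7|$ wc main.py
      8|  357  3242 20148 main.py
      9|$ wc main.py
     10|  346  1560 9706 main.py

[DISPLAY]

                                      
     ┏━━━━━━━━━━━━━━━━━━━━┓           
     ┃ MusicSequencer     ┃           
     ┠────────────────────┨           
     ┃      ▼1234567890123┃           
     ┃   Tom······█·█·····┃           
   ┏━┃  Clap████····█·█···┃━━━━━━━━━━━
   ┃ ┃  Kick·····█····█··█┃           
   ┠─┃ HiHat█·██······█·██┃───────────
━━━━━━━━━━━━━━━━━━━━┓███··┃atabase rec
Terminal            ┃     ┃ memory all
────────────────────┨     ┃orms incomi
 git status         ┃     ┃tes batch o
n branch main       ┃     ┃ueue items 
hanges not staged fo┃     ┃           
                    ┃     ┃read pools 
       modified:   t┃     ┃ta streams 
       modified:   c┃━━━━━┛ streams se
 wc main.py         ┃lidates memory al
 357  3242 20148 mai┃nitors log entrie
━━━━━━━━━━━━━━━━━━━━┛ains batch operat
   ┃The pipeline manages cached result
   ┗━━━━━━━━━━━━━━━━━━━━━━━━━━━━━━━━━━
                                      


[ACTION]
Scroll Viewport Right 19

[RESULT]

                                      
━━━━━━━━━━━┓                          
uencer     ┃                          
───────────┨                          
34567890123┃                          
···█·█·····┃                          
█····█·█···┃━━━━━━━━━━━━━┓            
··█····█··█┃             ┃            
█······█·██┃─────────────┨            
━━━━━┓███··┃atabase reco▲┃            
     ┃     ┃ memory allo█┃            
─────┨     ┃orms incomin░┃            
     ┃     ┃tes batch op░┃            
     ┃     ┃ueue items e░┃            
ed fo┃     ┃            ░┃            
     ┃     ┃read pools i░┃            
:   t┃     ┃ta streams e░┃            
:   c┃━━━━━┛ streams seq░┃            
     ┃lidates memory all░┃            
8 mai┃nitors log entries░┃            
━━━━━┛ains batch operati░┃            
e manages cached results▼┃            
━━━━━━━━━━━━━━━━━━━━━━━━━┛            
                                      


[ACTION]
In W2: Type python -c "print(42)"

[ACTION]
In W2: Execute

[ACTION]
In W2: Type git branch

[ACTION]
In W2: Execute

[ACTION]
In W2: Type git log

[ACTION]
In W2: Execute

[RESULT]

                                      
━━━━━━━━━━━┓                          
uencer     ┃                          
───────────┨                          
34567890123┃                          
···█·█·····┃                          
█····█·█···┃━━━━━━━━━━━━━┓            
··█····█··█┃             ┃            
█······█·██┃─────────────┨            
━━━━━┓███··┃atabase reco▲┃            
     ┃     ┃ memory allo█┃            
─────┨     ┃orms incomin░┃            
     ┃     ┃tes batch op░┃            
     ┃     ┃ueue items e░┃            
     ┃     ┃            ░┃            
     ┃     ┃read pools i░┃            
ocs  ┃     ┃ta streams e░┃            
ure  ┃━━━━━┛ streams seq░┃            
ure  ┃lidates memory all░┃            
     ┃nitors log entries░┃            
━━━━━┛ains batch operati░┃            
e manages cached results▼┃            
━━━━━━━━━━━━━━━━━━━━━━━━━┛            
                                      


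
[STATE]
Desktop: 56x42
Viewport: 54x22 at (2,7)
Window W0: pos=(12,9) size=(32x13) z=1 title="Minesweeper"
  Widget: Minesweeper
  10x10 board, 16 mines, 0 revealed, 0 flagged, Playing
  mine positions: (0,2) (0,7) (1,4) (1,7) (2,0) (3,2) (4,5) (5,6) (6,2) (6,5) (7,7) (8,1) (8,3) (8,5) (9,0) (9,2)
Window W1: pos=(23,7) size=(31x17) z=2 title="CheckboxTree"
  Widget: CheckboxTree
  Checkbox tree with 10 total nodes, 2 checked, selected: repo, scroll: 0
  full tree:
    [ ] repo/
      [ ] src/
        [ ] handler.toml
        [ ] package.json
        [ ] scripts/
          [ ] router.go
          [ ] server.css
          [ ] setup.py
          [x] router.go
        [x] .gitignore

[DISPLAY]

                     ┏━━━━━━━━━━━━━━━━━━━━━━━━━━━━━┓  
                     ┃ CheckboxTree                ┃  
          ┏━━━━━━━━━━┠─────────────────────────────┨  
          ┃ Minesweep┃>[-] repo/                   ┃  
          ┠──────────┃   [-] src/                  ┃  
          ┃■■■■■■■■■■┃     [ ] handler.toml        ┃  
          ┃■■■■■■■■■■┃     [ ] package.json        ┃  
          ┃■■■■■■■■■■┃     [-] scripts/            ┃  
          ┃■■■■■■■■■■┃       [ ] router.go         ┃  
          ┃■■■■■■■■■■┃       [ ] server.css        ┃  
          ┃■■■■■■■■■■┃       [ ] setup.py          ┃  
          ┃■■■■■■■■■■┃       [x] router.go         ┃  
          ┃■■■■■■■■■■┃     [x] .gitignore          ┃  
          ┃■■■■■■■■■■┃                             ┃  
          ┗━━━━━━━━━━┃                             ┃  
                     ┃                             ┃  
                     ┗━━━━━━━━━━━━━━━━━━━━━━━━━━━━━┛  
                                                      
                                                      
                                                      
                                                      
                                                      


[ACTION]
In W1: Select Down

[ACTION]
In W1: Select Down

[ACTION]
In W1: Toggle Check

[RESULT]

                     ┏━━━━━━━━━━━━━━━━━━━━━━━━━━━━━┓  
                     ┃ CheckboxTree                ┃  
          ┏━━━━━━━━━━┠─────────────────────────────┨  
          ┃ Minesweep┃ [-] repo/                   ┃  
          ┠──────────┃   [-] src/                  ┃  
          ┃■■■■■■■■■■┃>    [x] handler.toml        ┃  
          ┃■■■■■■■■■■┃     [ ] package.json        ┃  
          ┃■■■■■■■■■■┃     [-] scripts/            ┃  
          ┃■■■■■■■■■■┃       [ ] router.go         ┃  
          ┃■■■■■■■■■■┃       [ ] server.css        ┃  
          ┃■■■■■■■■■■┃       [ ] setup.py          ┃  
          ┃■■■■■■■■■■┃       [x] router.go         ┃  
          ┃■■■■■■■■■■┃     [x] .gitignore          ┃  
          ┃■■■■■■■■■■┃                             ┃  
          ┗━━━━━━━━━━┃                             ┃  
                     ┃                             ┃  
                     ┗━━━━━━━━━━━━━━━━━━━━━━━━━━━━━┛  
                                                      
                                                      
                                                      
                                                      
                                                      


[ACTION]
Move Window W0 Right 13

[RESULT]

                     ┏━━━━━━━━━━━━━━━━━━━━━━━━━━━━━┓  
                     ┃ CheckboxTree                ┃  
                     ┠─────────────────────────────┨━┓
                     ┃ [-] repo/                   ┃ ┃
                     ┃   [-] src/                  ┃─┨
                     ┃>    [x] handler.toml        ┃ ┃
                     ┃     [ ] package.json        ┃ ┃
                     ┃     [-] scripts/            ┃ ┃
                     ┃       [ ] router.go         ┃ ┃
                     ┃       [ ] server.css        ┃ ┃
                     ┃       [ ] setup.py          ┃ ┃
                     ┃       [x] router.go         ┃ ┃
                     ┃     [x] .gitignore          ┃ ┃
                     ┃                             ┃ ┃
                     ┃                             ┃━┛
                     ┃                             ┃  
                     ┗━━━━━━━━━━━━━━━━━━━━━━━━━━━━━┛  
                                                      
                                                      
                                                      
                                                      
                                                      


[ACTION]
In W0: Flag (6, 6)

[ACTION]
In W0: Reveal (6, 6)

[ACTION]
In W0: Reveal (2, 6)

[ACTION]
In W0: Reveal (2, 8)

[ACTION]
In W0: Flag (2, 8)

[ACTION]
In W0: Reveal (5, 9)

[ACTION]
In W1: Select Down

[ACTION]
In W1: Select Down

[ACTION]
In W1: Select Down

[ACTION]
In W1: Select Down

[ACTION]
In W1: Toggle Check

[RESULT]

                     ┏━━━━━━━━━━━━━━━━━━━━━━━━━━━━━┓  
                     ┃ CheckboxTree                ┃  
                     ┠─────────────────────────────┨━┓
                     ┃ [-] repo/                   ┃ ┃
                     ┃   [-] src/                  ┃─┨
                     ┃     [x] handler.toml        ┃ ┃
                     ┃     [ ] package.json        ┃ ┃
                     ┃     [-] scripts/            ┃ ┃
                     ┃       [ ] router.go         ┃ ┃
                     ┃>      [x] server.css        ┃ ┃
                     ┃       [ ] setup.py          ┃ ┃
                     ┃       [x] router.go         ┃ ┃
                     ┃     [x] .gitignore          ┃ ┃
                     ┃                             ┃ ┃
                     ┃                             ┃━┛
                     ┃                             ┃  
                     ┗━━━━━━━━━━━━━━━━━━━━━━━━━━━━━┛  
                                                      
                                                      
                                                      
                                                      
                                                      


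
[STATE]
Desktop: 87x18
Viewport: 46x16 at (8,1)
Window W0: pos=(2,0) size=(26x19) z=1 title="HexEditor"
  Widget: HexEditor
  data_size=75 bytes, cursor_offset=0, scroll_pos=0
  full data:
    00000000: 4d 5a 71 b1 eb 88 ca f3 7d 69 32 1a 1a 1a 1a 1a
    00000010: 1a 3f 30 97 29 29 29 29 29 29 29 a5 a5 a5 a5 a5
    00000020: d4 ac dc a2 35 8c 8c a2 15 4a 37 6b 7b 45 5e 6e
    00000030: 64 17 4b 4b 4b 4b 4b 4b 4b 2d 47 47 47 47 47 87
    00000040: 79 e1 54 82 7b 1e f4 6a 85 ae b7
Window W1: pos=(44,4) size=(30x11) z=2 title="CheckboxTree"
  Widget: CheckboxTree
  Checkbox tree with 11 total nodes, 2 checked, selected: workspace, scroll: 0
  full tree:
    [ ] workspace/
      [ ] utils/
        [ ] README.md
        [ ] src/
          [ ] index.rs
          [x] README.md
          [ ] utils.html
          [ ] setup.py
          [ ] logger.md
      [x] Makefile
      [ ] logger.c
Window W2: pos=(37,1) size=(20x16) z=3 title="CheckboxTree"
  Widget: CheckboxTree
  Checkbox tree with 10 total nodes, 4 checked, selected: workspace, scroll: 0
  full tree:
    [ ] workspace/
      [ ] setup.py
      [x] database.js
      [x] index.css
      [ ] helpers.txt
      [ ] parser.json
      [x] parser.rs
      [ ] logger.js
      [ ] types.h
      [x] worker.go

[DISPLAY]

ditor              ┃         ┏━━━━━━━━━━━━━━━━
───────────────────┨         ┃ CheckboxTree   
000  4D 5a 71 b1 eb┃         ┠────────────────
010  1a 3f 30 97 29┃         ┃>[-] workspace/ 
020  d4 ac dc a2 35┃         ┃   [ ] setup.py 
030  64 17 4b 4b 4b┃         ┃   [x] database.
040  79 e1 54 82 7b┃         ┃   [x] index.css
                   ┃         ┃   [ ] helpers.t
                   ┃         ┃   [ ] parser.js
                   ┃         ┃   [x] parser.rs
                   ┃         ┃   [ ] logger.js
                   ┃         ┃   [ ] types.h  
                   ┃         ┃   [x] worker.go
                   ┃         ┃                
                   ┃         ┃                
                   ┃         ┗━━━━━━━━━━━━━━━━


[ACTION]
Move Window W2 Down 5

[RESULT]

ditor              ┃                          
───────────────────┨         ┏━━━━━━━━━━━━━━━━
000  4D 5a 71 b1 eb┃         ┃ CheckboxTree   
010  1a 3f 30 97 29┃         ┠────────────────
020  d4 ac dc a2 35┃         ┃>[-] workspace/ 
030  64 17 4b 4b 4b┃         ┃   [ ] setup.py 
040  79 e1 54 82 7b┃         ┃   [x] database.
                   ┃         ┃   [x] index.css
                   ┃         ┃   [ ] helpers.t
                   ┃         ┃   [ ] parser.js
                   ┃         ┃   [x] parser.rs
                   ┃         ┃   [ ] logger.js
                   ┃         ┃   [ ] types.h  
                   ┃         ┃   [x] worker.go
                   ┃         ┃                
                   ┃         ┃                


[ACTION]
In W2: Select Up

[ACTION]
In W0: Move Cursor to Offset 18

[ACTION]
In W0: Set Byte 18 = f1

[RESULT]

ditor              ┃                          
───────────────────┨         ┏━━━━━━━━━━━━━━━━
000  4d 5a 71 b1 eb┃         ┃ CheckboxTree   
010  1a 3f F1 97 29┃         ┠────────────────
020  d4 ac dc a2 35┃         ┃>[-] workspace/ 
030  64 17 4b 4b 4b┃         ┃   [ ] setup.py 
040  79 e1 54 82 7b┃         ┃   [x] database.
                   ┃         ┃   [x] index.css
                   ┃         ┃   [ ] helpers.t
                   ┃         ┃   [ ] parser.js
                   ┃         ┃   [x] parser.rs
                   ┃         ┃   [ ] logger.js
                   ┃         ┃   [ ] types.h  
                   ┃         ┃   [x] worker.go
                   ┃         ┃                
                   ┃         ┃                


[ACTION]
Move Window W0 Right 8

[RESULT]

  ┃ HexEditor              ┃                  
  ┠────────────────────────┨ ┏━━━━━━━━━━━━━━━━
  ┃00000000  4d 5a 71 b1 eb┃ ┃ CheckboxTree   
  ┃00000010  1a 3f F1 97 29┃ ┠────────────────
  ┃00000020  d4 ac dc a2 35┃ ┃>[-] workspace/ 
  ┃00000030  64 17 4b 4b 4b┃ ┃   [ ] setup.py 
  ┃00000040  79 e1 54 82 7b┃ ┃   [x] database.
  ┃                        ┃ ┃   [x] index.css
  ┃                        ┃ ┃   [ ] helpers.t
  ┃                        ┃ ┃   [ ] parser.js
  ┃                        ┃ ┃   [x] parser.rs
  ┃                        ┃ ┃   [ ] logger.js
  ┃                        ┃ ┃   [ ] types.h  
  ┃                        ┃ ┃   [x] worker.go
  ┃                        ┃ ┃                
  ┃                        ┃ ┃                


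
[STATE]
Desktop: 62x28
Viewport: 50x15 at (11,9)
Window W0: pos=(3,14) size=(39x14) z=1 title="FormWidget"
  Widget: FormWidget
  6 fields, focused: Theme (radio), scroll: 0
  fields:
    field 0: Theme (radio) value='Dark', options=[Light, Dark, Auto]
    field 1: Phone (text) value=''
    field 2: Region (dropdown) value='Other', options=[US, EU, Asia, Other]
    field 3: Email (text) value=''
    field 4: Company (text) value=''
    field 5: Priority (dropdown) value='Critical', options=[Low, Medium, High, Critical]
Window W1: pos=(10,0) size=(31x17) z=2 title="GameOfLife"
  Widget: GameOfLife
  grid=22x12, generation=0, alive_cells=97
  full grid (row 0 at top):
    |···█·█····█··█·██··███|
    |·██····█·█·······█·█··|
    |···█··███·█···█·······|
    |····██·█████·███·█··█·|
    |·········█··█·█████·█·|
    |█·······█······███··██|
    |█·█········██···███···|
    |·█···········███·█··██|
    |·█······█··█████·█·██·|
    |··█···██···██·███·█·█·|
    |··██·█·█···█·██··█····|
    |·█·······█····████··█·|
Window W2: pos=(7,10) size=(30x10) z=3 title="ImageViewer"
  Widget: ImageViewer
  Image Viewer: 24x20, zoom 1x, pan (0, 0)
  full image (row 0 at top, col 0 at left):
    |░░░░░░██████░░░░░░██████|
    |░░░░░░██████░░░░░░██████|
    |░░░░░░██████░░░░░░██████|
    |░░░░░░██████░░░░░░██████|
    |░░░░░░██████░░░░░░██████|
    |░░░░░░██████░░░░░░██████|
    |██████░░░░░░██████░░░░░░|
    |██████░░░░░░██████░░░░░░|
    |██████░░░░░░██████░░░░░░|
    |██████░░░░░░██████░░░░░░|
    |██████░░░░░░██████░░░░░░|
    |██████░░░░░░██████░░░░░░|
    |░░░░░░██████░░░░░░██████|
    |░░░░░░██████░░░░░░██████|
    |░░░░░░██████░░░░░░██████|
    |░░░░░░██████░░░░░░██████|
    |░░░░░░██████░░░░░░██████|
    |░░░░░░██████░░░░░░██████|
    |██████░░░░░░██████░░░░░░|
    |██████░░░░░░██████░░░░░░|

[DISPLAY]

█·······█······███··██       ┃                    
━━━━━━━━━━━━━━━━━━━━━━━━━┓   ┃                    
ageViewer                ┃   ┃                    
─────────────────────────┨   ┃                    
░░░██████░░░░░░██████    ┃   ┃                    
░░░██████░░░░░░██████    ┃   ┃┓                   
░░░██████░░░░░░██████    ┃   ┃┃                   
░░░██████░░░░░░██████    ┃━━━┛┨                   
░░░██████░░░░░░██████    ┃  ( ┃                   
░░░██████░░░░░░██████    ┃   ]┃                   
━━━━━━━━━━━━━━━━━━━━━━━━━┛  ▼]┃                   
:      [                     ]┃                   
ny:    [                     ]┃                   
ity:   [Critical            ▼]┃                   
                              ┃                   


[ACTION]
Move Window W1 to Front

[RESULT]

█·······█······███··██       ┃                    
█·█········██···███···       ┃                    
·█···········███·█··██       ┃                    
·█······█··█████·█·██·       ┃                    
··█···██···██·███·█·█·       ┃                    
··██·█·█···█·██··█····       ┃┓                   
·█·······█····████··█·       ┃┃                   
━━━━━━━━━━━━━━━━━━━━━━━━━━━━━┛┨                   
░░░██████░░░░░░██████    ┃  ( ┃                   
░░░██████░░░░░░██████    ┃   ]┃                   
━━━━━━━━━━━━━━━━━━━━━━━━━┛  ▼]┃                   
:      [                     ]┃                   
ny:    [                     ]┃                   
ity:   [Critical            ▼]┃                   
                              ┃                   


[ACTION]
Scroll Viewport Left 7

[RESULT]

      ┃█·······█······███··██       ┃             
   ┏━━┃█·█········██···███···       ┃             
   ┃ I┃·█···········███·█··██       ┃             
   ┠──┃·█······█··█████·█·██·       ┃             
   ┃░░┃··█···██···██·███·█·█·       ┃             
━━━┃░░┃··██·█·█···█·██··█····       ┃┓            
 Fo┃░░┃·█·······█····████··█·       ┃┃            
───┃░░┗━━━━━━━━━━━━━━━━━━━━━━━━━━━━━┛┨            
> T┃░░░░░░██████░░░░░░██████    ┃  ( ┃            
  P┃░░░░░░██████░░░░░░██████    ┃   ]┃            
  R┗━━━━━━━━━━━━━━━━━━━━━━━━━━━━┛  ▼]┃            
  Email:      [                     ]┃            
  Company:    [                     ]┃            
  Priority:   [Critical            ▼]┃            
                                     ┃            


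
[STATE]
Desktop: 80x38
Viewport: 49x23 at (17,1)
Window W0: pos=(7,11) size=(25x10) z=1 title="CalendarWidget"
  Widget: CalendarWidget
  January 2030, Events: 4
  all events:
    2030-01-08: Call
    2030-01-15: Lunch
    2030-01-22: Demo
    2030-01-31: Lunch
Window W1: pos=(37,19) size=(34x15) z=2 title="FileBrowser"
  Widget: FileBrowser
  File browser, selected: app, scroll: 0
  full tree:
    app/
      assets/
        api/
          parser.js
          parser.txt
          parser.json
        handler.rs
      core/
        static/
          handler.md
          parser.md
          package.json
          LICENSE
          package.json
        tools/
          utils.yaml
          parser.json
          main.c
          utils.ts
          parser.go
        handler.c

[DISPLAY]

                                                 
                                                 
                                                 
                                                 
                                                 
                                                 
                                                 
                                                 
                                                 
                                                 
━━━━━━━━━━━━━━┓                                  
Widget        ┃                                  
──────────────┨                                  
uary 2030     ┃                                  
Th Fr Sa Su   ┃                                  
 3  4  5  6   ┃                                  
 10 11 12 13  ┃                                  
 17 18 19 20  ┃                                  
 24 25 26 27  ┃     ┏━━━━━━━━━━━━━━━━━━━━━━━━━━━━
━━━━━━━━━━━━━━┛     ┃ FileBrowser                
                    ┠────────────────────────────
                    ┃> [-] app/                  
                    ┃    [+] assets/             


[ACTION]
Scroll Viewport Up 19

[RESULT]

                                                 
                                                 
                                                 
                                                 
                                                 
                                                 
                                                 
                                                 
                                                 
                                                 
                                                 
━━━━━━━━━━━━━━┓                                  
Widget        ┃                                  
──────────────┨                                  
uary 2030     ┃                                  
Th Fr Sa Su   ┃                                  
 3  4  5  6   ┃                                  
 10 11 12 13  ┃                                  
 17 18 19 20  ┃                                  
 24 25 26 27  ┃     ┏━━━━━━━━━━━━━━━━━━━━━━━━━━━━
━━━━━━━━━━━━━━┛     ┃ FileBrowser                
                    ┠────────────────────────────
                    ┃> [-] app/                  


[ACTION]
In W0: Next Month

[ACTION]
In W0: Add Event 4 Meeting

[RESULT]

                                                 
                                                 
                                                 
                                                 
                                                 
                                                 
                                                 
                                                 
                                                 
                                                 
                                                 
━━━━━━━━━━━━━━┓                                  
Widget        ┃                                  
──────────────┨                                  
uary 2030     ┃                                  
Th Fr Sa Su   ┃                                  
    1  2  3   ┃                                  
  7  8  9 10  ┃                                  
14 15 16 17   ┃                                  
21 22 23 24   ┃     ┏━━━━━━━━━━━━━━━━━━━━━━━━━━━━
━━━━━━━━━━━━━━┛     ┃ FileBrowser                
                    ┠────────────────────────────
                    ┃> [-] app/                  


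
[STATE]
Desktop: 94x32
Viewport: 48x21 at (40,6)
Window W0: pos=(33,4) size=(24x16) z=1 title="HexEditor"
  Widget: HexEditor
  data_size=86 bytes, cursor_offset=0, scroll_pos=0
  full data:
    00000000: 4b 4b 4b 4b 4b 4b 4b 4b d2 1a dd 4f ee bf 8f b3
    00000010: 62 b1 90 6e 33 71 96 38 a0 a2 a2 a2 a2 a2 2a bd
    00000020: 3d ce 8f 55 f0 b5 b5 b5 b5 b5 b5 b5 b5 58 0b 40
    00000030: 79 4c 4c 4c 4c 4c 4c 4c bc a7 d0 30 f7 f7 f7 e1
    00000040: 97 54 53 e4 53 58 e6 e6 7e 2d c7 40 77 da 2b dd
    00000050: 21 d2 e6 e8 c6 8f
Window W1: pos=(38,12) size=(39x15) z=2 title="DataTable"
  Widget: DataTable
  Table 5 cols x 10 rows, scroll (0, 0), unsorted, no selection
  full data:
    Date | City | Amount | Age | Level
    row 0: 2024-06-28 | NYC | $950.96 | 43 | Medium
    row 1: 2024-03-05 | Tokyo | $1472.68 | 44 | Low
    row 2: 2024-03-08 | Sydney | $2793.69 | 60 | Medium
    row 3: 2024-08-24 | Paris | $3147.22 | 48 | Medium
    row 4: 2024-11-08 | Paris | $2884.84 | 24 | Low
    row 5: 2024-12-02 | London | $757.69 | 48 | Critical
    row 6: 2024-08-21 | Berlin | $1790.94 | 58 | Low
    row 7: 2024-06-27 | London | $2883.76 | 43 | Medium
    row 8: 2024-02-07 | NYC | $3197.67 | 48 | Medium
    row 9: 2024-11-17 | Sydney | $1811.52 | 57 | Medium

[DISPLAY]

────────────────┨                               
00  4B 4b 4b 4b ┃                               
10  62 b1 90 6e ┃                               
20  3d ce 8f 55 ┃                               
30  79 4c 4c 4c ┃                               
40  97 54 53 e4 ┃                               
━━━━━━━━━━━━━━━━━━━━━━━━━━━━━━━━━━━━┓           
DataTable                           ┃           
────────────────────────────────────┨           
ate      │City  │Amount  │Age│Level ┃           
─────────┼──────┼────────┼───┼──────┃           
024-06-28│NYC   │$950.96 │43 │Medium┃           
024-03-05│Tokyo │$1472.68│44 │Low   ┃           
024-03-08│Sydney│$2793.69│60 │Medium┃           
024-08-24│Paris │$3147.22│48 │Medium┃           
024-11-08│Paris │$2884.84│24 │Low   ┃           
024-12-02│London│$757.69 │48 │Critic┃           
024-08-21│Berlin│$1790.94│58 │Low   ┃           
024-06-27│London│$2883.76│43 │Medium┃           
024-02-07│NYC   │$3197.67│48 │Medium┃           
━━━━━━━━━━━━━━━━━━━━━━━━━━━━━━━━━━━━┛           


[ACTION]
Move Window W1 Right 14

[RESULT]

────────────────┨                               
00  4B 4b 4b 4b ┃                               
10  62 b1 90 6e ┃                               
20  3d ce 8f 55 ┃                               
30  79 4c 4c 4c ┃                               
40  97 54 53 e4 ┃                               
50  21 d2 e6┏━━━━━━━━━━━━━━━━━━━━━━━━━━━━━━━━━━━
            ┃ DataTable                         
            ┠───────────────────────────────────
            ┃Date      │City  │Amount  │Age│Leve
            ┃──────────┼──────┼────────┼───┼────
            ┃2024-06-28│NYC   │$950.96 │43 │Medi
            ┃2024-03-05│Tokyo │$1472.68│44 │Low 
━━━━━━━━━━━━┃2024-03-08│Sydney│$2793.69│60 │Medi
            ┃2024-08-24│Paris │$3147.22│48 │Medi
            ┃2024-11-08│Paris │$2884.84│24 │Low 
            ┃2024-12-02│London│$757.69 │48 │Crit
            ┃2024-08-21│Berlin│$1790.94│58 │Low 
            ┃2024-06-27│London│$2883.76│43 │Medi
            ┃2024-02-07│NYC   │$3197.67│48 │Medi
            ┗━━━━━━━━━━━━━━━━━━━━━━━━━━━━━━━━━━━


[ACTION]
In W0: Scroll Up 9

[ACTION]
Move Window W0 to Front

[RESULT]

────────────────┨                               
00  4B 4b 4b 4b ┃                               
10  62 b1 90 6e ┃                               
20  3d ce 8f 55 ┃                               
30  79 4c 4c 4c ┃                               
40  97 54 53 e4 ┃                               
50  21 d2 e6 e8 ┃━━━━━━━━━━━━━━━━━━━━━━━━━━━━━━━
                ┃aTable                         
                ┃───────────────────────────────
                ┃      │City  │Amount  │Age│Leve
                ┃──────┼──────┼────────┼───┼────
                ┃-06-28│NYC   │$950.96 │43 │Medi
                ┃-03-05│Tokyo │$1472.68│44 │Low 
━━━━━━━━━━━━━━━━┛-03-08│Sydney│$2793.69│60 │Medi
            ┃2024-08-24│Paris │$3147.22│48 │Medi
            ┃2024-11-08│Paris │$2884.84│24 │Low 
            ┃2024-12-02│London│$757.69 │48 │Crit
            ┃2024-08-21│Berlin│$1790.94│58 │Low 
            ┃2024-06-27│London│$2883.76│43 │Medi
            ┃2024-02-07│NYC   │$3197.67│48 │Medi
            ┗━━━━━━━━━━━━━━━━━━━━━━━━━━━━━━━━━━━


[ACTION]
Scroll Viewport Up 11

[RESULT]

                                                
                                                
                                                
                                                
━━━━━━━━━━━━━━━━┓                               
itor            ┃                               
────────────────┨                               
00  4B 4b 4b 4b ┃                               
10  62 b1 90 6e ┃                               
20  3d ce 8f 55 ┃                               
30  79 4c 4c 4c ┃                               
40  97 54 53 e4 ┃                               
50  21 d2 e6 e8 ┃━━━━━━━━━━━━━━━━━━━━━━━━━━━━━━━
                ┃aTable                         
                ┃───────────────────────────────
                ┃      │City  │Amount  │Age│Leve
                ┃──────┼──────┼────────┼───┼────
                ┃-06-28│NYC   │$950.96 │43 │Medi
                ┃-03-05│Tokyo │$1472.68│44 │Low 
━━━━━━━━━━━━━━━━┛-03-08│Sydney│$2793.69│60 │Medi
            ┃2024-08-24│Paris │$3147.22│48 │Medi


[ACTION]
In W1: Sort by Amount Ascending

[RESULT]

                                                
                                                
                                                
                                                
━━━━━━━━━━━━━━━━┓                               
itor            ┃                               
────────────────┨                               
00  4B 4b 4b 4b ┃                               
10  62 b1 90 6e ┃                               
20  3d ce 8f 55 ┃                               
30  79 4c 4c 4c ┃                               
40  97 54 53 e4 ┃                               
50  21 d2 e6 e8 ┃━━━━━━━━━━━━━━━━━━━━━━━━━━━━━━━
                ┃aTable                         
                ┃───────────────────────────────
                ┃      │City  │Amount ▲│Age│Leve
                ┃──────┼──────┼────────┼───┼────
                ┃-12-02│London│$757.69 │48 │Crit
                ┃-06-28│NYC   │$950.96 │43 │Medi
━━━━━━━━━━━━━━━━┛-03-05│Tokyo │$1472.68│44 │Low 
            ┃2024-08-21│Berlin│$1790.94│58 │Low 
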